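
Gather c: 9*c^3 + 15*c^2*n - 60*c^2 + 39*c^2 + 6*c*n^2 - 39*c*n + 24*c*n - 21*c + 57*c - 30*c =9*c^3 + c^2*(15*n - 21) + c*(6*n^2 - 15*n + 6)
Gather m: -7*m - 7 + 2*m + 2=-5*m - 5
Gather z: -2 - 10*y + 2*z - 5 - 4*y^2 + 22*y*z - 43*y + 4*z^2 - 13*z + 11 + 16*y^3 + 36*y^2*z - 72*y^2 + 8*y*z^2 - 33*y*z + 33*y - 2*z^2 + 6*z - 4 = 16*y^3 - 76*y^2 - 20*y + z^2*(8*y + 2) + z*(36*y^2 - 11*y - 5)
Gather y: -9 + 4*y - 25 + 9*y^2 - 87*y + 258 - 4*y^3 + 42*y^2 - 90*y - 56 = -4*y^3 + 51*y^2 - 173*y + 168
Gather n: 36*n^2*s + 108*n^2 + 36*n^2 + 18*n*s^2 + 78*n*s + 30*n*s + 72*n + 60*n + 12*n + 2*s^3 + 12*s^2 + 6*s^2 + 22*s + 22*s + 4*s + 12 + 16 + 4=n^2*(36*s + 144) + n*(18*s^2 + 108*s + 144) + 2*s^3 + 18*s^2 + 48*s + 32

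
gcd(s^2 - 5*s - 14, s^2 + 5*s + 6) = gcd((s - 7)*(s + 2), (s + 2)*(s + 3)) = s + 2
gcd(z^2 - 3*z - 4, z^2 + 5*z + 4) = z + 1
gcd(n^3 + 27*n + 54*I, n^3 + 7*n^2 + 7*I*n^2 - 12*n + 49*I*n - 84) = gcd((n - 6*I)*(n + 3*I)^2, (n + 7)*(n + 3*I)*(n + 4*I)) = n + 3*I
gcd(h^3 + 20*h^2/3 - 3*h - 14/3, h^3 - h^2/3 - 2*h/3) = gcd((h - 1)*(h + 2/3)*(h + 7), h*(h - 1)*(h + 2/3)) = h^2 - h/3 - 2/3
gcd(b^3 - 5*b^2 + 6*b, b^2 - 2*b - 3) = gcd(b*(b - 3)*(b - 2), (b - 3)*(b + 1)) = b - 3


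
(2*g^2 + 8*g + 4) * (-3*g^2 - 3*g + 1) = -6*g^4 - 30*g^3 - 34*g^2 - 4*g + 4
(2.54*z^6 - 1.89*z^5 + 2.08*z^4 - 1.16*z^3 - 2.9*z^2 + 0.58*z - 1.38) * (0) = 0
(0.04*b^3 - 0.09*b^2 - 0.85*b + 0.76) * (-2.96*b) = -0.1184*b^4 + 0.2664*b^3 + 2.516*b^2 - 2.2496*b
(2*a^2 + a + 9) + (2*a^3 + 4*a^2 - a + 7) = 2*a^3 + 6*a^2 + 16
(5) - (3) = 2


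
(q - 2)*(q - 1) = q^2 - 3*q + 2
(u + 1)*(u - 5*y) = u^2 - 5*u*y + u - 5*y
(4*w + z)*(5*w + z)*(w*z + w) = 20*w^3*z + 20*w^3 + 9*w^2*z^2 + 9*w^2*z + w*z^3 + w*z^2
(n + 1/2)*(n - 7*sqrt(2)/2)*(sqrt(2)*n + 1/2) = sqrt(2)*n^3 - 13*n^2/2 + sqrt(2)*n^2/2 - 13*n/4 - 7*sqrt(2)*n/4 - 7*sqrt(2)/8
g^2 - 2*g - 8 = (g - 4)*(g + 2)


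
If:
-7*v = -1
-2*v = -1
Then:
No Solution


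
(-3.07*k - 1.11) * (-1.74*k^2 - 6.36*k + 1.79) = 5.3418*k^3 + 21.4566*k^2 + 1.5643*k - 1.9869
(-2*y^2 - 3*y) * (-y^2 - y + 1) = 2*y^4 + 5*y^3 + y^2 - 3*y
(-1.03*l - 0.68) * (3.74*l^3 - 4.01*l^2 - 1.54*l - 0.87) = -3.8522*l^4 + 1.5871*l^3 + 4.313*l^2 + 1.9433*l + 0.5916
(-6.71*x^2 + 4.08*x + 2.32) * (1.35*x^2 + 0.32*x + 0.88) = -9.0585*x^4 + 3.3608*x^3 - 1.4672*x^2 + 4.3328*x + 2.0416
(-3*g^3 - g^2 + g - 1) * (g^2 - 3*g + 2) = -3*g^5 + 8*g^4 - 2*g^3 - 6*g^2 + 5*g - 2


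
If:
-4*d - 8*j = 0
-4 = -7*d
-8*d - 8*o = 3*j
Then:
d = 4/7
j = -2/7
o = -13/28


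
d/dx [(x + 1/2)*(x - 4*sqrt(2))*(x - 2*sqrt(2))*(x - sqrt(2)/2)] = 4*x^3 - 39*sqrt(2)*x^2/2 + 3*x^2/2 - 13*sqrt(2)*x/2 + 44*x - 8*sqrt(2) + 11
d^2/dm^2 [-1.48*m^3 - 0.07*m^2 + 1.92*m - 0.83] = -8.88*m - 0.14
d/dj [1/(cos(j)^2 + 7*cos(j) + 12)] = (2*cos(j) + 7)*sin(j)/(cos(j)^2 + 7*cos(j) + 12)^2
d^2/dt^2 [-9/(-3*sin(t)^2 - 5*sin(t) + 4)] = 9*(-36*sin(t)^4 - 45*sin(t)^3 - 19*sin(t)^2 + 70*sin(t) + 74)/(3*sin(t)^2 + 5*sin(t) - 4)^3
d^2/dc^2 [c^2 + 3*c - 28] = 2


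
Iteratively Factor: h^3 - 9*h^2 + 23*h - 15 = (h - 3)*(h^2 - 6*h + 5) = (h - 5)*(h - 3)*(h - 1)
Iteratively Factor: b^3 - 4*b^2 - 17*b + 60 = (b - 3)*(b^2 - b - 20) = (b - 5)*(b - 3)*(b + 4)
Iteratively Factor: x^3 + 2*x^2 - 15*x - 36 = (x - 4)*(x^2 + 6*x + 9) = (x - 4)*(x + 3)*(x + 3)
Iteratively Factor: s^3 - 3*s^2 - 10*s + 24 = (s - 4)*(s^2 + s - 6) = (s - 4)*(s - 2)*(s + 3)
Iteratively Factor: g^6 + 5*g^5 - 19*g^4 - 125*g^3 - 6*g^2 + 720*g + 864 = (g + 4)*(g^5 + g^4 - 23*g^3 - 33*g^2 + 126*g + 216) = (g + 3)*(g + 4)*(g^4 - 2*g^3 - 17*g^2 + 18*g + 72) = (g + 2)*(g + 3)*(g + 4)*(g^3 - 4*g^2 - 9*g + 36) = (g - 4)*(g + 2)*(g + 3)*(g + 4)*(g^2 - 9) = (g - 4)*(g + 2)*(g + 3)^2*(g + 4)*(g - 3)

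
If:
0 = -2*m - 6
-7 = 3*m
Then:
No Solution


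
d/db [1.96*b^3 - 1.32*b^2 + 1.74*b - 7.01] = 5.88*b^2 - 2.64*b + 1.74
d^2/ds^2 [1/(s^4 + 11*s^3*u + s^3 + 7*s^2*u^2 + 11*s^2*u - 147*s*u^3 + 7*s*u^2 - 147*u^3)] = 2*(-(6*s^2 + 33*s*u + 3*s + 7*u^2 + 11*u)*(s^4 + 11*s^3*u + s^3 + 7*s^2*u^2 + 11*s^2*u - 147*s*u^3 + 7*s*u^2 - 147*u^3) + (4*s^3 + 33*s^2*u + 3*s^2 + 14*s*u^2 + 22*s*u - 147*u^3 + 7*u^2)^2)/(s^4 + 11*s^3*u + s^3 + 7*s^2*u^2 + 11*s^2*u - 147*s*u^3 + 7*s*u^2 - 147*u^3)^3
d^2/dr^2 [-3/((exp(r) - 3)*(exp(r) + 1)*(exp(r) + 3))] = (-27*exp(5*r) - 33*exp(4*r) + 42*exp(3*r) - 162*exp(2*r) - 351*exp(r) + 243)*exp(r)/(exp(9*r) + 3*exp(8*r) - 24*exp(7*r) - 80*exp(6*r) + 162*exp(5*r) + 702*exp(4*r) - 1944*exp(2*r) - 2187*exp(r) - 729)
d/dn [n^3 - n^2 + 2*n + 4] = 3*n^2 - 2*n + 2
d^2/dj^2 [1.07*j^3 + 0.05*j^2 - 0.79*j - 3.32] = 6.42*j + 0.1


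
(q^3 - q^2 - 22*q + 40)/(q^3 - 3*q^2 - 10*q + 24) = (q + 5)/(q + 3)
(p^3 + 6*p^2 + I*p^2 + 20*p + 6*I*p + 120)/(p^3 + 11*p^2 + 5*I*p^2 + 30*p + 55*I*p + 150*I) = (p - 4*I)/(p + 5)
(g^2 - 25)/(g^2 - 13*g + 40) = (g + 5)/(g - 8)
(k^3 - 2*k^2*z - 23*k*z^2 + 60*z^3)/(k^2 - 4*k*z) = k + 2*z - 15*z^2/k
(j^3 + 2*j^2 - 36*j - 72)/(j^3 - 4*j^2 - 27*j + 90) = (j^2 + 8*j + 12)/(j^2 + 2*j - 15)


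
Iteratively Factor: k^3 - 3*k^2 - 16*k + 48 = (k - 4)*(k^2 + k - 12) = (k - 4)*(k + 4)*(k - 3)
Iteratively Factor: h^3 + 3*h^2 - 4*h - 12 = (h + 2)*(h^2 + h - 6) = (h - 2)*(h + 2)*(h + 3)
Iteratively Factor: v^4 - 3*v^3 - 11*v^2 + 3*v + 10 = (v - 1)*(v^3 - 2*v^2 - 13*v - 10) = (v - 1)*(v + 2)*(v^2 - 4*v - 5) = (v - 5)*(v - 1)*(v + 2)*(v + 1)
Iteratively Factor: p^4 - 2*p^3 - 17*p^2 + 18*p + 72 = (p + 3)*(p^3 - 5*p^2 - 2*p + 24) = (p - 3)*(p + 3)*(p^2 - 2*p - 8) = (p - 3)*(p + 2)*(p + 3)*(p - 4)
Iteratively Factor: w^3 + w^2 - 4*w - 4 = (w + 1)*(w^2 - 4) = (w + 1)*(w + 2)*(w - 2)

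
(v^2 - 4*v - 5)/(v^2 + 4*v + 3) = (v - 5)/(v + 3)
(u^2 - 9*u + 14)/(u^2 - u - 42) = (u - 2)/(u + 6)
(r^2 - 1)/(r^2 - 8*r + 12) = (r^2 - 1)/(r^2 - 8*r + 12)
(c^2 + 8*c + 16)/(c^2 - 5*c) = (c^2 + 8*c + 16)/(c*(c - 5))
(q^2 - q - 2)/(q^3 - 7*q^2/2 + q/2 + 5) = 2/(2*q - 5)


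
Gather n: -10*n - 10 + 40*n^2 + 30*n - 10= 40*n^2 + 20*n - 20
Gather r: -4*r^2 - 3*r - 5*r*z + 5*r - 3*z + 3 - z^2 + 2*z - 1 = -4*r^2 + r*(2 - 5*z) - z^2 - z + 2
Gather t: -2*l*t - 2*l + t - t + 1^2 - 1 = -2*l*t - 2*l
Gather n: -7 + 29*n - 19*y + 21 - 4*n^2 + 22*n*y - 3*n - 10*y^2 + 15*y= -4*n^2 + n*(22*y + 26) - 10*y^2 - 4*y + 14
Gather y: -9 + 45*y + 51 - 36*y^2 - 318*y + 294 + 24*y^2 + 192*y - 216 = -12*y^2 - 81*y + 120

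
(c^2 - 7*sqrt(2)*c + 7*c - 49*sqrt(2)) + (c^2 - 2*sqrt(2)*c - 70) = 2*c^2 - 9*sqrt(2)*c + 7*c - 70 - 49*sqrt(2)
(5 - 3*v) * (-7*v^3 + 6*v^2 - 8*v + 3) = 21*v^4 - 53*v^3 + 54*v^2 - 49*v + 15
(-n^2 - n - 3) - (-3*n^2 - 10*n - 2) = 2*n^2 + 9*n - 1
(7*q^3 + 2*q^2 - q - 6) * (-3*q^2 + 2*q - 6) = -21*q^5 + 8*q^4 - 35*q^3 + 4*q^2 - 6*q + 36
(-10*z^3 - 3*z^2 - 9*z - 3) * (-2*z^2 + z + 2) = 20*z^5 - 4*z^4 - 5*z^3 - 9*z^2 - 21*z - 6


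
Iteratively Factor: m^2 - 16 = (m - 4)*(m + 4)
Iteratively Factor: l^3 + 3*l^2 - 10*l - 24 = (l + 2)*(l^2 + l - 12) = (l + 2)*(l + 4)*(l - 3)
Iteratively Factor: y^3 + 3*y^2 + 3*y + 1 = (y + 1)*(y^2 + 2*y + 1) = (y + 1)^2*(y + 1)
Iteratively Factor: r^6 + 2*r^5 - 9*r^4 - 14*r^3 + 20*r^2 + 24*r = (r + 3)*(r^5 - r^4 - 6*r^3 + 4*r^2 + 8*r) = (r + 2)*(r + 3)*(r^4 - 3*r^3 + 4*r) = r*(r + 2)*(r + 3)*(r^3 - 3*r^2 + 4) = r*(r - 2)*(r + 2)*(r + 3)*(r^2 - r - 2) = r*(r - 2)*(r + 1)*(r + 2)*(r + 3)*(r - 2)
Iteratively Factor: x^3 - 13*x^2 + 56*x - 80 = (x - 4)*(x^2 - 9*x + 20) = (x - 4)^2*(x - 5)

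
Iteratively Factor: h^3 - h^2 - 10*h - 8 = (h + 1)*(h^2 - 2*h - 8) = (h + 1)*(h + 2)*(h - 4)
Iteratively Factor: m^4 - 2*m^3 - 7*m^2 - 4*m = (m + 1)*(m^3 - 3*m^2 - 4*m) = m*(m + 1)*(m^2 - 3*m - 4) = m*(m - 4)*(m + 1)*(m + 1)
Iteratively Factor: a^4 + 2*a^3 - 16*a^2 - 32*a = (a - 4)*(a^3 + 6*a^2 + 8*a) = (a - 4)*(a + 4)*(a^2 + 2*a) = a*(a - 4)*(a + 4)*(a + 2)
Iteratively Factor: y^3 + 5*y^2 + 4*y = (y)*(y^2 + 5*y + 4) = y*(y + 1)*(y + 4)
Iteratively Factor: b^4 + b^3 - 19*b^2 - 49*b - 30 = (b + 3)*(b^3 - 2*b^2 - 13*b - 10) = (b + 1)*(b + 3)*(b^2 - 3*b - 10) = (b + 1)*(b + 2)*(b + 3)*(b - 5)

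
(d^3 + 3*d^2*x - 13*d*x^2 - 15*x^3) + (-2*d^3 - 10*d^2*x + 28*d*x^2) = -d^3 - 7*d^2*x + 15*d*x^2 - 15*x^3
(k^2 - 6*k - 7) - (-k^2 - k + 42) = 2*k^2 - 5*k - 49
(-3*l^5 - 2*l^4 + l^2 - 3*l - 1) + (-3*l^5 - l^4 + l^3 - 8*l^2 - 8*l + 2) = -6*l^5 - 3*l^4 + l^3 - 7*l^2 - 11*l + 1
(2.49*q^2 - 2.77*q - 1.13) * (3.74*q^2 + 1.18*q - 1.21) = 9.3126*q^4 - 7.4216*q^3 - 10.5077*q^2 + 2.0183*q + 1.3673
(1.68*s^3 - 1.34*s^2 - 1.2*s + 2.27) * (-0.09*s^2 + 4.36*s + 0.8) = -0.1512*s^5 + 7.4454*s^4 - 4.3904*s^3 - 6.5083*s^2 + 8.9372*s + 1.816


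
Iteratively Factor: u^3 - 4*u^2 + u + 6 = (u - 3)*(u^2 - u - 2) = (u - 3)*(u + 1)*(u - 2)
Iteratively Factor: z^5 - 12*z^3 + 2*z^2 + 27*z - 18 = (z - 1)*(z^4 + z^3 - 11*z^2 - 9*z + 18) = (z - 3)*(z - 1)*(z^3 + 4*z^2 + z - 6) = (z - 3)*(z - 1)*(z + 2)*(z^2 + 2*z - 3) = (z - 3)*(z - 1)*(z + 2)*(z + 3)*(z - 1)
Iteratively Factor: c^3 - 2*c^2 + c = (c - 1)*(c^2 - c) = c*(c - 1)*(c - 1)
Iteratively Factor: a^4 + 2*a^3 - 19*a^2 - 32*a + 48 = (a - 4)*(a^3 + 6*a^2 + 5*a - 12) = (a - 4)*(a + 4)*(a^2 + 2*a - 3) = (a - 4)*(a - 1)*(a + 4)*(a + 3)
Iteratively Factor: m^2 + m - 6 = (m - 2)*(m + 3)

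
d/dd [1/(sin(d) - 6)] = -cos(d)/(sin(d) - 6)^2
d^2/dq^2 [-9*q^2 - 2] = -18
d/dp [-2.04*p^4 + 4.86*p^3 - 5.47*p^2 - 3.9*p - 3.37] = -8.16*p^3 + 14.58*p^2 - 10.94*p - 3.9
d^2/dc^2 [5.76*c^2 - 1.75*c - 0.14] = 11.5200000000000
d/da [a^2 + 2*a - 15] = 2*a + 2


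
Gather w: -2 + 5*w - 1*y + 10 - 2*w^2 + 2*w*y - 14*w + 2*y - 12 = -2*w^2 + w*(2*y - 9) + y - 4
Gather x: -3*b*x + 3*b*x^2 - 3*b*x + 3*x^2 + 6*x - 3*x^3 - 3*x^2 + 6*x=3*b*x^2 - 3*x^3 + x*(12 - 6*b)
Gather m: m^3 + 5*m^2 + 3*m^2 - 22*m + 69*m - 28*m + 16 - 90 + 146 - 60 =m^3 + 8*m^2 + 19*m + 12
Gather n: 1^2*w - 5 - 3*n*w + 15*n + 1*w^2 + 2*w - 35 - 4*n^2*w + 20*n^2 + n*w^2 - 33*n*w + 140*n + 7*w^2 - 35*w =n^2*(20 - 4*w) + n*(w^2 - 36*w + 155) + 8*w^2 - 32*w - 40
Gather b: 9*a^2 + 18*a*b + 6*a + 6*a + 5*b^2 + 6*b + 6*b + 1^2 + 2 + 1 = 9*a^2 + 12*a + 5*b^2 + b*(18*a + 12) + 4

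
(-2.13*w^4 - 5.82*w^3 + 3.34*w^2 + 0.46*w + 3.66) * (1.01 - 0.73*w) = 1.5549*w^5 + 2.0973*w^4 - 8.3164*w^3 + 3.0376*w^2 - 2.2072*w + 3.6966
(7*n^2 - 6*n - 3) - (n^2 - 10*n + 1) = 6*n^2 + 4*n - 4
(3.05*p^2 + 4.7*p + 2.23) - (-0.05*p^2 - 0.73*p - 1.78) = 3.1*p^2 + 5.43*p + 4.01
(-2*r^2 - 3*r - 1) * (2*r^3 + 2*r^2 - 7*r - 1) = -4*r^5 - 10*r^4 + 6*r^3 + 21*r^2 + 10*r + 1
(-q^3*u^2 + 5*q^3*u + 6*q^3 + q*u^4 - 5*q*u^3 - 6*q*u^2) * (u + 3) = -q^3*u^3 + 2*q^3*u^2 + 21*q^3*u + 18*q^3 + q*u^5 - 2*q*u^4 - 21*q*u^3 - 18*q*u^2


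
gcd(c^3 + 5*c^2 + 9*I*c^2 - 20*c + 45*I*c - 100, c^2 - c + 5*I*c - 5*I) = c + 5*I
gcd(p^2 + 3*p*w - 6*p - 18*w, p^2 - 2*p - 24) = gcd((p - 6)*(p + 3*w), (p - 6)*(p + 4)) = p - 6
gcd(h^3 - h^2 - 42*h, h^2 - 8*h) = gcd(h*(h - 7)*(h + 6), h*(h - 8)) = h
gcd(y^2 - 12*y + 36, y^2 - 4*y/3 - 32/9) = 1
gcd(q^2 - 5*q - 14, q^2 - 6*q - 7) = q - 7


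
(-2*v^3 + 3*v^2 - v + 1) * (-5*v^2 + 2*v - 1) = 10*v^5 - 19*v^4 + 13*v^3 - 10*v^2 + 3*v - 1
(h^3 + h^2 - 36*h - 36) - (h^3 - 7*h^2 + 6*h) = 8*h^2 - 42*h - 36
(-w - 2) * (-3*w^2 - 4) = 3*w^3 + 6*w^2 + 4*w + 8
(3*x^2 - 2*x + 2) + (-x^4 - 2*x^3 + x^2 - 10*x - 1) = -x^4 - 2*x^3 + 4*x^2 - 12*x + 1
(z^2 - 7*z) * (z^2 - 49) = z^4 - 7*z^3 - 49*z^2 + 343*z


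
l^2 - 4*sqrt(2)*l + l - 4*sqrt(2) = (l + 1)*(l - 4*sqrt(2))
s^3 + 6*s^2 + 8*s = s*(s + 2)*(s + 4)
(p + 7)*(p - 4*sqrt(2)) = p^2 - 4*sqrt(2)*p + 7*p - 28*sqrt(2)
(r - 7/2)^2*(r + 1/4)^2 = r^4 - 13*r^3/2 + 141*r^2/16 + 91*r/16 + 49/64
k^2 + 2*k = k*(k + 2)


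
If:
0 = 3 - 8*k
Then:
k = 3/8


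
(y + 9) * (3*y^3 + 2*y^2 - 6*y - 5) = 3*y^4 + 29*y^3 + 12*y^2 - 59*y - 45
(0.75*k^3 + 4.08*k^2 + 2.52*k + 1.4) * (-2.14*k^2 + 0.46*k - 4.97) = -1.605*k^5 - 8.3862*k^4 - 7.2435*k^3 - 22.1144*k^2 - 11.8804*k - 6.958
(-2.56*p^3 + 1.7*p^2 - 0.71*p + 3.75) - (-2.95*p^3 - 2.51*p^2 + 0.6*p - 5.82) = 0.39*p^3 + 4.21*p^2 - 1.31*p + 9.57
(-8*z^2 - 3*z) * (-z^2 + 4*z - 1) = 8*z^4 - 29*z^3 - 4*z^2 + 3*z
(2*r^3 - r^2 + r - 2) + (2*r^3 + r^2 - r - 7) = 4*r^3 - 9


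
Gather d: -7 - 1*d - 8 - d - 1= -2*d - 16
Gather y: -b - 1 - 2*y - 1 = -b - 2*y - 2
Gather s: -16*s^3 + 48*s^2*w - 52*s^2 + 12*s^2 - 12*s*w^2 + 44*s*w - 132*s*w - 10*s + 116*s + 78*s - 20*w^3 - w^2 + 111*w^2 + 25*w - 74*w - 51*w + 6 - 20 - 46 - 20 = -16*s^3 + s^2*(48*w - 40) + s*(-12*w^2 - 88*w + 184) - 20*w^3 + 110*w^2 - 100*w - 80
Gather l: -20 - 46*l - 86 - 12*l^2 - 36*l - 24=-12*l^2 - 82*l - 130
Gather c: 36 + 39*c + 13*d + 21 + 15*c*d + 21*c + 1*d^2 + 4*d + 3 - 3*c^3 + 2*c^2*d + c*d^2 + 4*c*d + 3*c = -3*c^3 + 2*c^2*d + c*(d^2 + 19*d + 63) + d^2 + 17*d + 60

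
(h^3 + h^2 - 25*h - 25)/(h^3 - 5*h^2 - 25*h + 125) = (h + 1)/(h - 5)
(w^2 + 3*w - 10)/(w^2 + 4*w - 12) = (w + 5)/(w + 6)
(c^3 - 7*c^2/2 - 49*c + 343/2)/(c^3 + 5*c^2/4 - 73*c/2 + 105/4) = 2*(2*c^2 - 21*c + 49)/(4*c^2 - 23*c + 15)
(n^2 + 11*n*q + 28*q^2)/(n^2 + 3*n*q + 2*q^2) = (n^2 + 11*n*q + 28*q^2)/(n^2 + 3*n*q + 2*q^2)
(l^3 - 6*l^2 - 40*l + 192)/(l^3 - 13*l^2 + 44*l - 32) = (l + 6)/(l - 1)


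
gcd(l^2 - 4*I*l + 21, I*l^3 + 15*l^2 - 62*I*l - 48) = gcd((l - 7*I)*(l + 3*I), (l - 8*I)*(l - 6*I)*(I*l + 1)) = 1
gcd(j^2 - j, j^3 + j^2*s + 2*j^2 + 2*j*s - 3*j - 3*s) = j - 1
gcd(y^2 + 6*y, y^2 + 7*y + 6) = y + 6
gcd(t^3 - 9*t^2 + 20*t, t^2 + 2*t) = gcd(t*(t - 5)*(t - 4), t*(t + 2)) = t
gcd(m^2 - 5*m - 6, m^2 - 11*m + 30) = m - 6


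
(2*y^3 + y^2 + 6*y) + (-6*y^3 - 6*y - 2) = -4*y^3 + y^2 - 2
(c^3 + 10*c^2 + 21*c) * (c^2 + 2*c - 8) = c^5 + 12*c^4 + 33*c^3 - 38*c^2 - 168*c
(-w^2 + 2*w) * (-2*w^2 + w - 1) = 2*w^4 - 5*w^3 + 3*w^2 - 2*w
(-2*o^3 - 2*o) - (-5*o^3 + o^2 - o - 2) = 3*o^3 - o^2 - o + 2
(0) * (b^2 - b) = 0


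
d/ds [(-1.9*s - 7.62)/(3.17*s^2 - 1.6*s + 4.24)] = (6.023*s^2 + 48.3108*s - 20.248)/(10.0489*s^4 - 10.144*s^3 + 29.4416*s^2 - 13.568*s + 17.9776)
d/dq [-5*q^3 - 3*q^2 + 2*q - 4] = -15*q^2 - 6*q + 2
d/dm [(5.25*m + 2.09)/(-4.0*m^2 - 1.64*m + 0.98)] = (21.0*m^2 + 16.72*m + 8.5726)/(16.0*m^4 + 13.12*m^3 - 5.1504*m^2 - 3.2144*m + 0.9604)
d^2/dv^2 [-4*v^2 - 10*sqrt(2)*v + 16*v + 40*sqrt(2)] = -8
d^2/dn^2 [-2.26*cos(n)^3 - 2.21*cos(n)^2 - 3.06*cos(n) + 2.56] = 4.755*cos(n) + 4.42*cos(2*n) + 5.085*cos(3*n)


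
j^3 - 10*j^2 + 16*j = j*(j - 8)*(j - 2)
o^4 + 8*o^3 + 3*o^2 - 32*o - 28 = (o - 2)*(o + 1)*(o + 2)*(o + 7)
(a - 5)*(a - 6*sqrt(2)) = a^2 - 6*sqrt(2)*a - 5*a + 30*sqrt(2)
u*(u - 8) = u^2 - 8*u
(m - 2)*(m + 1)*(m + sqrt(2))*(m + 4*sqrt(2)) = m^4 - m^3 + 5*sqrt(2)*m^3 - 5*sqrt(2)*m^2 + 6*m^2 - 10*sqrt(2)*m - 8*m - 16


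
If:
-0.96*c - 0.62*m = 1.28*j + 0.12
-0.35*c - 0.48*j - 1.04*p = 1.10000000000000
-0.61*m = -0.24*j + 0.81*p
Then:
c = -27.2822551499819*p - 22.3035778821829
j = 17.7266443801952*p + 13.971358872425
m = 5.64654860860137*p + 5.4969280809541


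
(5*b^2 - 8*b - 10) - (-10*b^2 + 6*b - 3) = 15*b^2 - 14*b - 7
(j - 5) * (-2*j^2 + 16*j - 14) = -2*j^3 + 26*j^2 - 94*j + 70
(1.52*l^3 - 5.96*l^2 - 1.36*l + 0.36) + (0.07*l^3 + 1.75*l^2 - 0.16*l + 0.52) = 1.59*l^3 - 4.21*l^2 - 1.52*l + 0.88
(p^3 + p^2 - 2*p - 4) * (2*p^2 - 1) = 2*p^5 + 2*p^4 - 5*p^3 - 9*p^2 + 2*p + 4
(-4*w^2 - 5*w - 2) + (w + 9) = -4*w^2 - 4*w + 7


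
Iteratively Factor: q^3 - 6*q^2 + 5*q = (q - 1)*(q^2 - 5*q) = (q - 5)*(q - 1)*(q)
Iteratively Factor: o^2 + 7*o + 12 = (o + 3)*(o + 4)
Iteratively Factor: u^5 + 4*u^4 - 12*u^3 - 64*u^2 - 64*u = (u + 2)*(u^4 + 2*u^3 - 16*u^2 - 32*u) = (u - 4)*(u + 2)*(u^3 + 6*u^2 + 8*u) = u*(u - 4)*(u + 2)*(u^2 + 6*u + 8) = u*(u - 4)*(u + 2)^2*(u + 4)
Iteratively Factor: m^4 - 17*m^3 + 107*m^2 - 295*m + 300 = (m - 4)*(m^3 - 13*m^2 + 55*m - 75) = (m - 5)*(m - 4)*(m^2 - 8*m + 15) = (m - 5)*(m - 4)*(m - 3)*(m - 5)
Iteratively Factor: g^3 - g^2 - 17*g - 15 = (g - 5)*(g^2 + 4*g + 3) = (g - 5)*(g + 1)*(g + 3)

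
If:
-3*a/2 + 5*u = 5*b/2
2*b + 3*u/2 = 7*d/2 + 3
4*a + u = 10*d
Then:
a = 103*u/52 - 15/13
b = 211*u/260 + 9/13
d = 58*u/65 - 6/13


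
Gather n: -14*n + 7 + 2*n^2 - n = 2*n^2 - 15*n + 7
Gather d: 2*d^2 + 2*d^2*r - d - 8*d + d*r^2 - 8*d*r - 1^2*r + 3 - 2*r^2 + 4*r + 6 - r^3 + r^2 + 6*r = d^2*(2*r + 2) + d*(r^2 - 8*r - 9) - r^3 - r^2 + 9*r + 9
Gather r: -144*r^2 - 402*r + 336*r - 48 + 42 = -144*r^2 - 66*r - 6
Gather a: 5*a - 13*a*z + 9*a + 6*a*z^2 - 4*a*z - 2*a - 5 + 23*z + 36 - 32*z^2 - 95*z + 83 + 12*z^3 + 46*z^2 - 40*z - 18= a*(6*z^2 - 17*z + 12) + 12*z^3 + 14*z^2 - 112*z + 96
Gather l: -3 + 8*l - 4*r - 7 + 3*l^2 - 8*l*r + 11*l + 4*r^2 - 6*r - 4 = 3*l^2 + l*(19 - 8*r) + 4*r^2 - 10*r - 14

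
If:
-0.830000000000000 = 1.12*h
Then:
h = -0.74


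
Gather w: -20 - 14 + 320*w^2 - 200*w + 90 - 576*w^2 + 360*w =-256*w^2 + 160*w + 56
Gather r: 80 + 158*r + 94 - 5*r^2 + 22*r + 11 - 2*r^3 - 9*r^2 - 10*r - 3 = -2*r^3 - 14*r^2 + 170*r + 182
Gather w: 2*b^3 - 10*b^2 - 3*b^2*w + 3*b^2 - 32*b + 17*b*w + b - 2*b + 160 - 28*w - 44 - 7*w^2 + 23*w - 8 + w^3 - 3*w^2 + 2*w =2*b^3 - 7*b^2 - 33*b + w^3 - 10*w^2 + w*(-3*b^2 + 17*b - 3) + 108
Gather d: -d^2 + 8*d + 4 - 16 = -d^2 + 8*d - 12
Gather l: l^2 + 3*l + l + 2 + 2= l^2 + 4*l + 4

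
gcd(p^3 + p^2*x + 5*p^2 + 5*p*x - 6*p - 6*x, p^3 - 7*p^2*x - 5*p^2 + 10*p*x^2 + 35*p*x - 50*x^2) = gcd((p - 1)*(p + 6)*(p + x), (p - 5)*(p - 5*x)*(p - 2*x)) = 1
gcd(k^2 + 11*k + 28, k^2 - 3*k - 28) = k + 4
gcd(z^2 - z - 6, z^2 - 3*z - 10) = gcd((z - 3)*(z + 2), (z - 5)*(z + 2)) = z + 2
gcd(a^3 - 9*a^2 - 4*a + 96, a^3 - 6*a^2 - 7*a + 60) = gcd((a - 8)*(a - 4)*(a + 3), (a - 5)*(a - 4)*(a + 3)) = a^2 - a - 12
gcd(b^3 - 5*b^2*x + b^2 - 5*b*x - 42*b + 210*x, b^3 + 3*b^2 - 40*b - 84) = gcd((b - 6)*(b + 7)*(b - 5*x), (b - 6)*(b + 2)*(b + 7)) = b^2 + b - 42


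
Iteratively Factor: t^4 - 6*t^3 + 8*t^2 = (t)*(t^3 - 6*t^2 + 8*t) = t^2*(t^2 - 6*t + 8) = t^2*(t - 2)*(t - 4)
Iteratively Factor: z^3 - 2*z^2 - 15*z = (z - 5)*(z^2 + 3*z) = z*(z - 5)*(z + 3)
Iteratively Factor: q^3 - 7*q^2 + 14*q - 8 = (q - 2)*(q^2 - 5*q + 4) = (q - 2)*(q - 1)*(q - 4)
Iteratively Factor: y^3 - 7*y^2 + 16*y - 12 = (y - 2)*(y^2 - 5*y + 6) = (y - 2)^2*(y - 3)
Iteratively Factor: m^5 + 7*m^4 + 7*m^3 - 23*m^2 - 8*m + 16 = (m + 1)*(m^4 + 6*m^3 + m^2 - 24*m + 16) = (m - 1)*(m + 1)*(m^3 + 7*m^2 + 8*m - 16) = (m - 1)*(m + 1)*(m + 4)*(m^2 + 3*m - 4) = (m - 1)*(m + 1)*(m + 4)^2*(m - 1)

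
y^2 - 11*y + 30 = (y - 6)*(y - 5)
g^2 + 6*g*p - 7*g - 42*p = (g - 7)*(g + 6*p)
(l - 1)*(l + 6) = l^2 + 5*l - 6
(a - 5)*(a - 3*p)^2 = a^3 - 6*a^2*p - 5*a^2 + 9*a*p^2 + 30*a*p - 45*p^2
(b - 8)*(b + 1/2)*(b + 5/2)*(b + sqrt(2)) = b^4 - 5*b^3 + sqrt(2)*b^3 - 91*b^2/4 - 5*sqrt(2)*b^2 - 91*sqrt(2)*b/4 - 10*b - 10*sqrt(2)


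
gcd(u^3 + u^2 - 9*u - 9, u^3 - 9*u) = u^2 - 9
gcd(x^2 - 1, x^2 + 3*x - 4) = x - 1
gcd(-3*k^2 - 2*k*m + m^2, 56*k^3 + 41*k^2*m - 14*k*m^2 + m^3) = k + m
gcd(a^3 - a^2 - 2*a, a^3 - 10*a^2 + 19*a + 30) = a + 1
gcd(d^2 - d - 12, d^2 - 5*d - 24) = d + 3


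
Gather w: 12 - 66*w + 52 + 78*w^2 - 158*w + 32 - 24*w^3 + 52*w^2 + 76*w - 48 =-24*w^3 + 130*w^2 - 148*w + 48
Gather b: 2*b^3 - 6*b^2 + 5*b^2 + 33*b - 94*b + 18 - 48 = 2*b^3 - b^2 - 61*b - 30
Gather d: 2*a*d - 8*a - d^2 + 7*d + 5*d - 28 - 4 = -8*a - d^2 + d*(2*a + 12) - 32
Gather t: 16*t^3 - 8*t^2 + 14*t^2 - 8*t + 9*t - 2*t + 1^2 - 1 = 16*t^3 + 6*t^2 - t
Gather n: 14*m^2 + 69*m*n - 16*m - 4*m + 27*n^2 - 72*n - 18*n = 14*m^2 - 20*m + 27*n^2 + n*(69*m - 90)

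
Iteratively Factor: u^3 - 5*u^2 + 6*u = (u - 2)*(u^2 - 3*u) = u*(u - 2)*(u - 3)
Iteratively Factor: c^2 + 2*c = (c)*(c + 2)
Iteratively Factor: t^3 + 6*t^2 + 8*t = (t)*(t^2 + 6*t + 8) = t*(t + 2)*(t + 4)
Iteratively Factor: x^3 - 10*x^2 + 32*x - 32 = (x - 2)*(x^2 - 8*x + 16) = (x - 4)*(x - 2)*(x - 4)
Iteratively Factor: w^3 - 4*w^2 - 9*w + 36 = (w - 4)*(w^2 - 9) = (w - 4)*(w - 3)*(w + 3)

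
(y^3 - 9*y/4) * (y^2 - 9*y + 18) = y^5 - 9*y^4 + 63*y^3/4 + 81*y^2/4 - 81*y/2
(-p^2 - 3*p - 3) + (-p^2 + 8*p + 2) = -2*p^2 + 5*p - 1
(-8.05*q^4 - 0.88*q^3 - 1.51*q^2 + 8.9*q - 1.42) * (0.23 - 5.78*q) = 46.529*q^5 + 3.2349*q^4 + 8.5254*q^3 - 51.7893*q^2 + 10.2546*q - 0.3266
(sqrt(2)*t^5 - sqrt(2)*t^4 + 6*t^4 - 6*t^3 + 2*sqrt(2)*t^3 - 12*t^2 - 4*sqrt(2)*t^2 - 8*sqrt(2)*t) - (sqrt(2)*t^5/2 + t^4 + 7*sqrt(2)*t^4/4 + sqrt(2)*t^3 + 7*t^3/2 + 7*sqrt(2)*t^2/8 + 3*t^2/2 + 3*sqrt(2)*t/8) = sqrt(2)*t^5/2 - 11*sqrt(2)*t^4/4 + 5*t^4 - 19*t^3/2 + sqrt(2)*t^3 - 27*t^2/2 - 39*sqrt(2)*t^2/8 - 67*sqrt(2)*t/8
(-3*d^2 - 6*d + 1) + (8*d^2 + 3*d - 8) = 5*d^2 - 3*d - 7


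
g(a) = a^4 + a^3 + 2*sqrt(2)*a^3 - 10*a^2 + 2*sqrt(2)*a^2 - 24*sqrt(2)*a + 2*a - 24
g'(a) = 4*a^3 + 3*a^2 + 6*sqrt(2)*a^2 - 20*a + 4*sqrt(2)*a - 24*sqrt(2) + 2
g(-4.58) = 44.06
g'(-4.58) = -109.62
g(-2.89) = -14.24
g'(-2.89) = 8.89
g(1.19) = -63.71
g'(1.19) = -26.00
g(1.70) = -71.86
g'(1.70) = -3.48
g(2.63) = -40.12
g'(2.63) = 82.54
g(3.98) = 227.55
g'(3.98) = 345.08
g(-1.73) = -1.07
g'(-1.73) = 6.54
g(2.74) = -30.24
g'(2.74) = 97.27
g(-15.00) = 36545.57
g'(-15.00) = -10732.61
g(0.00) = -24.00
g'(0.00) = -31.94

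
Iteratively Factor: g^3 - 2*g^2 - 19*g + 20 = (g - 1)*(g^2 - g - 20) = (g - 1)*(g + 4)*(g - 5)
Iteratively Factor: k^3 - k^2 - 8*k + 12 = (k + 3)*(k^2 - 4*k + 4) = (k - 2)*(k + 3)*(k - 2)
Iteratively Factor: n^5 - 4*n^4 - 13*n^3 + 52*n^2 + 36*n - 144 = (n - 4)*(n^4 - 13*n^2 + 36) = (n - 4)*(n - 2)*(n^3 + 2*n^2 - 9*n - 18) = (n - 4)*(n - 2)*(n + 3)*(n^2 - n - 6) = (n - 4)*(n - 2)*(n + 2)*(n + 3)*(n - 3)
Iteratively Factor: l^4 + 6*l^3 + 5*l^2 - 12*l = (l + 4)*(l^3 + 2*l^2 - 3*l) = l*(l + 4)*(l^2 + 2*l - 3) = l*(l + 3)*(l + 4)*(l - 1)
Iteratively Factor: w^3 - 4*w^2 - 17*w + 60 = (w - 5)*(w^2 + w - 12) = (w - 5)*(w - 3)*(w + 4)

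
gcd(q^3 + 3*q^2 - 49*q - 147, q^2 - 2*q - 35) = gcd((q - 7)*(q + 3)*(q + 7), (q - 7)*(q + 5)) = q - 7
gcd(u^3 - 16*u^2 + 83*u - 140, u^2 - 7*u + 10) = u - 5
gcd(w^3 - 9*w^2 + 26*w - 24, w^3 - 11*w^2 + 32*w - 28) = w - 2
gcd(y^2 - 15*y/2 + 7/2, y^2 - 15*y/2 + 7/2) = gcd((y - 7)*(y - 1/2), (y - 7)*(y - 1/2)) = y^2 - 15*y/2 + 7/2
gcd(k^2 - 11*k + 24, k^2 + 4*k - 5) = 1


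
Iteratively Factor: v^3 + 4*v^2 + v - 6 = (v + 2)*(v^2 + 2*v - 3) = (v + 2)*(v + 3)*(v - 1)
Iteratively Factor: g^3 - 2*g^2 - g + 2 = (g - 1)*(g^2 - g - 2) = (g - 2)*(g - 1)*(g + 1)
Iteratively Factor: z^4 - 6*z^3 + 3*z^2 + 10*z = (z)*(z^3 - 6*z^2 + 3*z + 10) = z*(z - 2)*(z^2 - 4*z - 5) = z*(z - 5)*(z - 2)*(z + 1)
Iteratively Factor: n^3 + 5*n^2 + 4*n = (n + 4)*(n^2 + n) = n*(n + 4)*(n + 1)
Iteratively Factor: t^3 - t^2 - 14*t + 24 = (t - 3)*(t^2 + 2*t - 8) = (t - 3)*(t + 4)*(t - 2)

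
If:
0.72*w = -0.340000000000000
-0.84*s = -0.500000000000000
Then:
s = 0.60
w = -0.47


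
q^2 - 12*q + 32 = (q - 8)*(q - 4)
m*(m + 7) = m^2 + 7*m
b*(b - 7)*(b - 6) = b^3 - 13*b^2 + 42*b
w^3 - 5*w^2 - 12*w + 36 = (w - 6)*(w - 2)*(w + 3)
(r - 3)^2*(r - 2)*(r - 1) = r^4 - 9*r^3 + 29*r^2 - 39*r + 18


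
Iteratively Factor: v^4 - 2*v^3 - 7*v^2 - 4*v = (v + 1)*(v^3 - 3*v^2 - 4*v) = (v + 1)^2*(v^2 - 4*v) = (v - 4)*(v + 1)^2*(v)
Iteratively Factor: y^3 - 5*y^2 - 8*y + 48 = (y + 3)*(y^2 - 8*y + 16) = (y - 4)*(y + 3)*(y - 4)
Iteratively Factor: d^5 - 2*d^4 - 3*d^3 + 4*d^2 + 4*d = (d + 1)*(d^4 - 3*d^3 + 4*d) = (d - 2)*(d + 1)*(d^3 - d^2 - 2*d) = (d - 2)^2*(d + 1)*(d^2 + d) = (d - 2)^2*(d + 1)^2*(d)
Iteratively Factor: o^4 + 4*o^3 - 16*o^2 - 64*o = (o)*(o^3 + 4*o^2 - 16*o - 64) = o*(o + 4)*(o^2 - 16) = o*(o - 4)*(o + 4)*(o + 4)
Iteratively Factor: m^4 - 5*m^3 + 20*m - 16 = (m - 4)*(m^3 - m^2 - 4*m + 4) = (m - 4)*(m - 1)*(m^2 - 4) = (m - 4)*(m - 2)*(m - 1)*(m + 2)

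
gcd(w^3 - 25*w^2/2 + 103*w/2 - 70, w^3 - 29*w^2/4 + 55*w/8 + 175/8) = w^2 - 17*w/2 + 35/2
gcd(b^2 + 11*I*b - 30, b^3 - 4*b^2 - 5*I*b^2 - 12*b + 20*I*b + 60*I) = 1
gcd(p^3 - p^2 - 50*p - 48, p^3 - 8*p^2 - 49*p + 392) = p - 8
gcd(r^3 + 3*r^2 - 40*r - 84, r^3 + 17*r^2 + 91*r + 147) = r + 7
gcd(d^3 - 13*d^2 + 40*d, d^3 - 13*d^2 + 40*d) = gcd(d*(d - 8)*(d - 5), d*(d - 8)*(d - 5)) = d^3 - 13*d^2 + 40*d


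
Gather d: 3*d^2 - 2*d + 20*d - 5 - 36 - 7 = 3*d^2 + 18*d - 48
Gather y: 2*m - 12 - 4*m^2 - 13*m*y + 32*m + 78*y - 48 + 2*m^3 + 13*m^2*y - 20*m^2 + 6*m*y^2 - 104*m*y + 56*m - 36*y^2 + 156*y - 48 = 2*m^3 - 24*m^2 + 90*m + y^2*(6*m - 36) + y*(13*m^2 - 117*m + 234) - 108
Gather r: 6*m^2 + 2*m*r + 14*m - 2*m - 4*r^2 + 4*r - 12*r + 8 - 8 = 6*m^2 + 12*m - 4*r^2 + r*(2*m - 8)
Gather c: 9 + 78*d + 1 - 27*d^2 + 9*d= -27*d^2 + 87*d + 10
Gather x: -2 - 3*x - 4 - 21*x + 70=64 - 24*x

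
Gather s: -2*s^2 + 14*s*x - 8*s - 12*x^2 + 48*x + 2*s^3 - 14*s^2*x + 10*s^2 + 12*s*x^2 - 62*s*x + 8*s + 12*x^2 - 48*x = 2*s^3 + s^2*(8 - 14*x) + s*(12*x^2 - 48*x)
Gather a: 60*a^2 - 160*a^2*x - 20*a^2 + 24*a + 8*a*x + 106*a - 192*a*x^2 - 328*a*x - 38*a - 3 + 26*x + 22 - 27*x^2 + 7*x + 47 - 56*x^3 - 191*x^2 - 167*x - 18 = a^2*(40 - 160*x) + a*(-192*x^2 - 320*x + 92) - 56*x^3 - 218*x^2 - 134*x + 48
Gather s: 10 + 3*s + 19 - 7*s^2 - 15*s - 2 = -7*s^2 - 12*s + 27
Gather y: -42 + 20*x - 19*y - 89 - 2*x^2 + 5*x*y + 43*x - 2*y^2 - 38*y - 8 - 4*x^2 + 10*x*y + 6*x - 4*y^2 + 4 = -6*x^2 + 69*x - 6*y^2 + y*(15*x - 57) - 135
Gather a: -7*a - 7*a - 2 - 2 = -14*a - 4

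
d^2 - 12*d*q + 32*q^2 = (d - 8*q)*(d - 4*q)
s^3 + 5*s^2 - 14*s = s*(s - 2)*(s + 7)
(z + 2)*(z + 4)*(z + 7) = z^3 + 13*z^2 + 50*z + 56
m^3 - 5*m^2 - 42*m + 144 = (m - 8)*(m - 3)*(m + 6)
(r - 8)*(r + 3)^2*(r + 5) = r^4 + 3*r^3 - 49*r^2 - 267*r - 360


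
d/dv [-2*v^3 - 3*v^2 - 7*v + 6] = -6*v^2 - 6*v - 7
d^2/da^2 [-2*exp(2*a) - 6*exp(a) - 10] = (-8*exp(a) - 6)*exp(a)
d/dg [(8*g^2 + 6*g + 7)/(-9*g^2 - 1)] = 2*(27*g^2 + 55*g - 3)/(81*g^4 + 18*g^2 + 1)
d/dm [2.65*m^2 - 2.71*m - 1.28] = 5.3*m - 2.71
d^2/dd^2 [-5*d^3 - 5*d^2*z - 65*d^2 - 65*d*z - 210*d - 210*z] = -30*d - 10*z - 130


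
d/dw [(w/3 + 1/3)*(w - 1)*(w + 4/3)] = w^2 + 8*w/9 - 1/3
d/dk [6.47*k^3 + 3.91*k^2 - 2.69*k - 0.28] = 19.41*k^2 + 7.82*k - 2.69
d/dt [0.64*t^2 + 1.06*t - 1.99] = 1.28*t + 1.06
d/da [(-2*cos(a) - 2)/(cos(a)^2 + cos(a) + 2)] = 2*(sin(a)^2 - 2*cos(a))*sin(a)/(cos(a)^2 + cos(a) + 2)^2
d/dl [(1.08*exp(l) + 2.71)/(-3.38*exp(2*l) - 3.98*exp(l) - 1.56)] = (3.6504*exp(2*l) + 18.3196*exp(l) + 9.101)*exp(l)/(11.4244*exp(4*l) + 26.9048*exp(3*l) + 26.386*exp(2*l) + 12.4176*exp(l) + 2.4336)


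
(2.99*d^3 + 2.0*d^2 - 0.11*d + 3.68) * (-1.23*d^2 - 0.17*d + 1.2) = -3.6777*d^5 - 2.9683*d^4 + 3.3833*d^3 - 2.1077*d^2 - 0.7576*d + 4.416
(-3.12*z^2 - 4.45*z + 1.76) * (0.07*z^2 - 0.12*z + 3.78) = -0.2184*z^4 + 0.0629*z^3 - 11.1364*z^2 - 17.0322*z + 6.6528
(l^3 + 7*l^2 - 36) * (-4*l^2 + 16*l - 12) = -4*l^5 - 12*l^4 + 100*l^3 + 60*l^2 - 576*l + 432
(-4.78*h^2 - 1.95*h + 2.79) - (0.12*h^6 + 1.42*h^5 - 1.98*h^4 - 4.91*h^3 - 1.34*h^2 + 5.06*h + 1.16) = -0.12*h^6 - 1.42*h^5 + 1.98*h^4 + 4.91*h^3 - 3.44*h^2 - 7.01*h + 1.63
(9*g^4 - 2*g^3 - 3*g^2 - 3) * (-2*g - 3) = -18*g^5 - 23*g^4 + 12*g^3 + 9*g^2 + 6*g + 9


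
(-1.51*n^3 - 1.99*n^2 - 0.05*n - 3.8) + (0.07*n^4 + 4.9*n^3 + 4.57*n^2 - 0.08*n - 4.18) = 0.07*n^4 + 3.39*n^3 + 2.58*n^2 - 0.13*n - 7.98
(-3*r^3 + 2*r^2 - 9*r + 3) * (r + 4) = -3*r^4 - 10*r^3 - r^2 - 33*r + 12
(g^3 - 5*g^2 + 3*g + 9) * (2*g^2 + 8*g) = 2*g^5 - 2*g^4 - 34*g^3 + 42*g^2 + 72*g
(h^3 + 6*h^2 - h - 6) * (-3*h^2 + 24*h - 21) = -3*h^5 + 6*h^4 + 126*h^3 - 132*h^2 - 123*h + 126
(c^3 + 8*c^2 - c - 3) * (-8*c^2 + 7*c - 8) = -8*c^5 - 57*c^4 + 56*c^3 - 47*c^2 - 13*c + 24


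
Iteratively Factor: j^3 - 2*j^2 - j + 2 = (j + 1)*(j^2 - 3*j + 2) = (j - 2)*(j + 1)*(j - 1)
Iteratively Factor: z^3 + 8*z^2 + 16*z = (z)*(z^2 + 8*z + 16) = z*(z + 4)*(z + 4)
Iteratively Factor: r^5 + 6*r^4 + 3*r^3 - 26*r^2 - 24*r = (r + 4)*(r^4 + 2*r^3 - 5*r^2 - 6*r) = r*(r + 4)*(r^3 + 2*r^2 - 5*r - 6) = r*(r + 3)*(r + 4)*(r^2 - r - 2) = r*(r - 2)*(r + 3)*(r + 4)*(r + 1)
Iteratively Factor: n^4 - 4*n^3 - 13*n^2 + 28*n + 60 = (n - 5)*(n^3 + n^2 - 8*n - 12) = (n - 5)*(n - 3)*(n^2 + 4*n + 4) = (n - 5)*(n - 3)*(n + 2)*(n + 2)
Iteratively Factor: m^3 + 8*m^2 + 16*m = (m + 4)*(m^2 + 4*m) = (m + 4)^2*(m)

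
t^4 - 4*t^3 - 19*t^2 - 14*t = t*(t - 7)*(t + 1)*(t + 2)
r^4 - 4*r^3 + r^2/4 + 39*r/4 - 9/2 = (r - 3)*(r - 2)*(r - 1/2)*(r + 3/2)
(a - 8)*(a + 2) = a^2 - 6*a - 16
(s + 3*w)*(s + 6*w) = s^2 + 9*s*w + 18*w^2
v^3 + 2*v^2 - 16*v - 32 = (v - 4)*(v + 2)*(v + 4)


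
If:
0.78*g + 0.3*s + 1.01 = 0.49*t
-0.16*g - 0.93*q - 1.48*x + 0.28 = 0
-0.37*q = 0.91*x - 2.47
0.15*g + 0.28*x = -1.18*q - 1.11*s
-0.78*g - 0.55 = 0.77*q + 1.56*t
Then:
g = -1.49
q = -10.66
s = 9.75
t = 5.65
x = 7.05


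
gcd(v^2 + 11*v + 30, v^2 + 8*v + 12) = v + 6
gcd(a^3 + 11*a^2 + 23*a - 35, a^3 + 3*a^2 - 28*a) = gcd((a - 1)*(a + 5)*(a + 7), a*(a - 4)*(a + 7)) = a + 7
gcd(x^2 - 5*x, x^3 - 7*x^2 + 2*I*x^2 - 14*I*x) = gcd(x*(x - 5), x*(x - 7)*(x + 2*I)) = x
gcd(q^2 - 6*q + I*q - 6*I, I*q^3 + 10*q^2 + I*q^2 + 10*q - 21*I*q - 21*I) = 1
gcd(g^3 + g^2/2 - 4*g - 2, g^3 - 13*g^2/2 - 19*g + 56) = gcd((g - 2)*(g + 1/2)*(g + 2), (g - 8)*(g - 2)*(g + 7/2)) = g - 2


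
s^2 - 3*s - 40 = (s - 8)*(s + 5)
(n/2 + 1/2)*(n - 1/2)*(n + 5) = n^3/2 + 11*n^2/4 + n - 5/4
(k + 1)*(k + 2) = k^2 + 3*k + 2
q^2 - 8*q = q*(q - 8)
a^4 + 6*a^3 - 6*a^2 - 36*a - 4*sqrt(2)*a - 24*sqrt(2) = (a + 6)*(a - 2*sqrt(2))*(a + sqrt(2))^2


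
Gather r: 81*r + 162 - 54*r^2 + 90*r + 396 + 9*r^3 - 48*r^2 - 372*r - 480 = 9*r^3 - 102*r^2 - 201*r + 78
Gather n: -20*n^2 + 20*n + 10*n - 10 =-20*n^2 + 30*n - 10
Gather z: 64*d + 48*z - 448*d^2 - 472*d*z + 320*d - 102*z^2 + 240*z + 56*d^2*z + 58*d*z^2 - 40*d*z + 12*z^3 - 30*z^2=-448*d^2 + 384*d + 12*z^3 + z^2*(58*d - 132) + z*(56*d^2 - 512*d + 288)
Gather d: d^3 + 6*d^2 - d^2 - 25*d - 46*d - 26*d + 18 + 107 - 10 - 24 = d^3 + 5*d^2 - 97*d + 91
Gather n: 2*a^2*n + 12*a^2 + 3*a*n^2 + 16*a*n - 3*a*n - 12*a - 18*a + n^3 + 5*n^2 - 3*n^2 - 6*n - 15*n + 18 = 12*a^2 - 30*a + n^3 + n^2*(3*a + 2) + n*(2*a^2 + 13*a - 21) + 18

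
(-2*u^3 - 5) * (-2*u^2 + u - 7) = 4*u^5 - 2*u^4 + 14*u^3 + 10*u^2 - 5*u + 35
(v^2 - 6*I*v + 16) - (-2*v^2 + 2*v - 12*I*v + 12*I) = 3*v^2 - 2*v + 6*I*v + 16 - 12*I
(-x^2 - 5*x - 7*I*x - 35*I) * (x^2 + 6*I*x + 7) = -x^4 - 5*x^3 - 13*I*x^3 + 35*x^2 - 65*I*x^2 + 175*x - 49*I*x - 245*I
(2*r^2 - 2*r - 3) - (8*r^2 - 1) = -6*r^2 - 2*r - 2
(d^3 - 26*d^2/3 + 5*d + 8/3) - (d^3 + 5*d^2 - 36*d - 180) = -41*d^2/3 + 41*d + 548/3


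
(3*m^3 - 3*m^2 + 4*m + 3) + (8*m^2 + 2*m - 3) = 3*m^3 + 5*m^2 + 6*m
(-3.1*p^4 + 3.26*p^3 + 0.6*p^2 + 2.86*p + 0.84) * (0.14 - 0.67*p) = 2.077*p^5 - 2.6182*p^4 + 0.0544*p^3 - 1.8322*p^2 - 0.1624*p + 0.1176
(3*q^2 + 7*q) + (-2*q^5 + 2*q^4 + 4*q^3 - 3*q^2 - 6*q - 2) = -2*q^5 + 2*q^4 + 4*q^3 + q - 2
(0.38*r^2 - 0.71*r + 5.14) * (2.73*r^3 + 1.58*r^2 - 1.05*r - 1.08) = 1.0374*r^5 - 1.3379*r^4 + 12.5114*r^3 + 8.4563*r^2 - 4.6302*r - 5.5512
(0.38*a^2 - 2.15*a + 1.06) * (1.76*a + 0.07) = 0.6688*a^3 - 3.7574*a^2 + 1.7151*a + 0.0742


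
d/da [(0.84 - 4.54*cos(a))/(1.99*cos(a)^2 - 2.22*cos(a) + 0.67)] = (-9.0346*cos(a)^2 + 3.3432*cos(a) + 1.177)*sin(a)/(3.9601*cos(a)^4 - 8.8356*cos(a)^3 + 7.595*cos(a)^2 - 2.9748*cos(a) + 0.4489)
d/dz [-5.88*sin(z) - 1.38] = -5.88*cos(z)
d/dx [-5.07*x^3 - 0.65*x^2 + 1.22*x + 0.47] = -15.21*x^2 - 1.3*x + 1.22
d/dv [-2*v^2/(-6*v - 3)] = 4*v*(v + 1)/(3*(4*v^2 + 4*v + 1))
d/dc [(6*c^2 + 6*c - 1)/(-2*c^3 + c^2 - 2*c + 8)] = 2*(6*c^4 + 12*c^3 - 12*c^2 + 49*c + 23)/(4*c^6 - 4*c^5 + 9*c^4 - 36*c^3 + 20*c^2 - 32*c + 64)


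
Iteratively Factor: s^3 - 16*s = (s)*(s^2 - 16) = s*(s + 4)*(s - 4)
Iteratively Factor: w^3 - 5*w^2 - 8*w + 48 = (w - 4)*(w^2 - w - 12) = (w - 4)^2*(w + 3)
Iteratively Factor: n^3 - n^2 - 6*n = (n + 2)*(n^2 - 3*n) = n*(n + 2)*(n - 3)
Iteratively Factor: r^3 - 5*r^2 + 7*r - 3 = (r - 3)*(r^2 - 2*r + 1) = (r - 3)*(r - 1)*(r - 1)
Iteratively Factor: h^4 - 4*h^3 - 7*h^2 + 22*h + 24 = (h - 4)*(h^3 - 7*h - 6) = (h - 4)*(h + 1)*(h^2 - h - 6) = (h - 4)*(h - 3)*(h + 1)*(h + 2)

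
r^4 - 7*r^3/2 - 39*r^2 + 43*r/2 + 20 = (r - 8)*(r - 1)*(r + 1/2)*(r + 5)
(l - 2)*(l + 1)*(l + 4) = l^3 + 3*l^2 - 6*l - 8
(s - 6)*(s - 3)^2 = s^3 - 12*s^2 + 45*s - 54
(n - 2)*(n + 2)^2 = n^3 + 2*n^2 - 4*n - 8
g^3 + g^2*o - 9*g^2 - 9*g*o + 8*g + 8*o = (g - 8)*(g - 1)*(g + o)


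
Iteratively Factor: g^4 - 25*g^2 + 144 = (g + 3)*(g^3 - 3*g^2 - 16*g + 48) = (g - 3)*(g + 3)*(g^2 - 16) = (g - 3)*(g + 3)*(g + 4)*(g - 4)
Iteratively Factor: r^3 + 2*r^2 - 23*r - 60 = (r + 3)*(r^2 - r - 20) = (r - 5)*(r + 3)*(r + 4)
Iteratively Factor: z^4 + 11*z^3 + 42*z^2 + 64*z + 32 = (z + 2)*(z^3 + 9*z^2 + 24*z + 16) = (z + 1)*(z + 2)*(z^2 + 8*z + 16) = (z + 1)*(z + 2)*(z + 4)*(z + 4)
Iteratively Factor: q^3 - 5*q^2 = (q)*(q^2 - 5*q) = q^2*(q - 5)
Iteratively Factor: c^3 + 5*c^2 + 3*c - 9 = (c + 3)*(c^2 + 2*c - 3) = (c + 3)^2*(c - 1)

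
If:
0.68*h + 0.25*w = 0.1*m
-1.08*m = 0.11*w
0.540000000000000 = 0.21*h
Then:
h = 2.57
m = 0.68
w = -6.72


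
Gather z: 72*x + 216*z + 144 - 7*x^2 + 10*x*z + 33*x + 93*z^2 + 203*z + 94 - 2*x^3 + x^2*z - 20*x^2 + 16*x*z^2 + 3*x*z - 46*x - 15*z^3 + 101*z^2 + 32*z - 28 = -2*x^3 - 27*x^2 + 59*x - 15*z^3 + z^2*(16*x + 194) + z*(x^2 + 13*x + 451) + 210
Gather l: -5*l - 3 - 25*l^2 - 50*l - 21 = -25*l^2 - 55*l - 24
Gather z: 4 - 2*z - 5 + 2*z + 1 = 0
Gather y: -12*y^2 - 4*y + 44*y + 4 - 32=-12*y^2 + 40*y - 28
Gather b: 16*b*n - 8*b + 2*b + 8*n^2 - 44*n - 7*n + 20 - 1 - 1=b*(16*n - 6) + 8*n^2 - 51*n + 18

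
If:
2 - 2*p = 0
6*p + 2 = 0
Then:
No Solution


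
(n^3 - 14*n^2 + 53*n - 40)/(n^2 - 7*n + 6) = (n^2 - 13*n + 40)/(n - 6)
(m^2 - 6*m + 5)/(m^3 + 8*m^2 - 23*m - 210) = (m - 1)/(m^2 + 13*m + 42)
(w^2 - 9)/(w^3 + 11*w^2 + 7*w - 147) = (w + 3)/(w^2 + 14*w + 49)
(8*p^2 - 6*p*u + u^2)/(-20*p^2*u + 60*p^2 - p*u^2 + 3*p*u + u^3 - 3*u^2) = (-8*p^2 + 6*p*u - u^2)/(20*p^2*u - 60*p^2 + p*u^2 - 3*p*u - u^3 + 3*u^2)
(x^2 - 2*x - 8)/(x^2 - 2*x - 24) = (-x^2 + 2*x + 8)/(-x^2 + 2*x + 24)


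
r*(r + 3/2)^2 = r^3 + 3*r^2 + 9*r/4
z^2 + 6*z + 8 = (z + 2)*(z + 4)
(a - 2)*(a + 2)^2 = a^3 + 2*a^2 - 4*a - 8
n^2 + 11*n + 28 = (n + 4)*(n + 7)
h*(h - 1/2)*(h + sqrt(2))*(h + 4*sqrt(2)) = h^4 - h^3/2 + 5*sqrt(2)*h^3 - 5*sqrt(2)*h^2/2 + 8*h^2 - 4*h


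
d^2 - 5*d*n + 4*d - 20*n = (d + 4)*(d - 5*n)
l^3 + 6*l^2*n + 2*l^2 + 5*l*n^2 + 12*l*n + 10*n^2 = (l + 2)*(l + n)*(l + 5*n)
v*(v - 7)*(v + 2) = v^3 - 5*v^2 - 14*v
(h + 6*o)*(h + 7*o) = h^2 + 13*h*o + 42*o^2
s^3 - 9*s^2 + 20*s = s*(s - 5)*(s - 4)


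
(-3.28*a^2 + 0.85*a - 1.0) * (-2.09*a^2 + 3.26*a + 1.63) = 6.8552*a^4 - 12.4693*a^3 - 0.485399999999999*a^2 - 1.8745*a - 1.63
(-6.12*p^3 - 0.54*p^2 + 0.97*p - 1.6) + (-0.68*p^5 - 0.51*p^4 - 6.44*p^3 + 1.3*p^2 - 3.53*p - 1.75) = -0.68*p^5 - 0.51*p^4 - 12.56*p^3 + 0.76*p^2 - 2.56*p - 3.35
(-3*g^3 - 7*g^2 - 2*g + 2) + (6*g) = -3*g^3 - 7*g^2 + 4*g + 2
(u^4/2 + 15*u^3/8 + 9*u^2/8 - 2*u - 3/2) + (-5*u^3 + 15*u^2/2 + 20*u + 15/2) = u^4/2 - 25*u^3/8 + 69*u^2/8 + 18*u + 6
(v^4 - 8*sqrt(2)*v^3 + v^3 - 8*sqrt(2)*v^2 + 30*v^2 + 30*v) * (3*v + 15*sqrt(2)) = 3*v^5 - 9*sqrt(2)*v^4 + 3*v^4 - 150*v^3 - 9*sqrt(2)*v^3 - 150*v^2 + 450*sqrt(2)*v^2 + 450*sqrt(2)*v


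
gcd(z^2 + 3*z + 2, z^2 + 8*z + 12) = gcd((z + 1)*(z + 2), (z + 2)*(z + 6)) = z + 2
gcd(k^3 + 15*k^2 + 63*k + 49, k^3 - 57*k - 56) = k^2 + 8*k + 7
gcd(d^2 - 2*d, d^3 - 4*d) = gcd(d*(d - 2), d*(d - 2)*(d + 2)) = d^2 - 2*d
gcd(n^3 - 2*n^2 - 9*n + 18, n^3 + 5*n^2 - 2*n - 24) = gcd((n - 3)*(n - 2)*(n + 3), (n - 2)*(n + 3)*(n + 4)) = n^2 + n - 6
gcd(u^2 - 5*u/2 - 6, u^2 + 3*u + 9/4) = u + 3/2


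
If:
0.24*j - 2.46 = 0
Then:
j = 10.25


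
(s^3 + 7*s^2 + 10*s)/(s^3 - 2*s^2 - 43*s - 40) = s*(s + 2)/(s^2 - 7*s - 8)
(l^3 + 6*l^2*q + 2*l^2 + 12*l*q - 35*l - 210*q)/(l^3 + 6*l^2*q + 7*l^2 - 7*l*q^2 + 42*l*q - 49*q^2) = (-l^2 - 6*l*q + 5*l + 30*q)/(-l^2 - 6*l*q + 7*q^2)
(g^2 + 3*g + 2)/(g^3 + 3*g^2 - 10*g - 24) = (g + 1)/(g^2 + g - 12)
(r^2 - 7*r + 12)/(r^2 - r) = (r^2 - 7*r + 12)/(r*(r - 1))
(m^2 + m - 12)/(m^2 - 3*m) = (m + 4)/m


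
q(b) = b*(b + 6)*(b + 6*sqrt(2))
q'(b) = b*(b + 6) + b*(b + 6*sqrt(2)) + (b + 6)*(b + 6*sqrt(2)) = 3*b^2 + 12*b + 12*sqrt(2)*b + 36*sqrt(2)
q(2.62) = 250.81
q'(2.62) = 147.41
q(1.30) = 92.86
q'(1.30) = 93.64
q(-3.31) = -46.08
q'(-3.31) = -12.11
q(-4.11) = -33.99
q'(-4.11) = -17.48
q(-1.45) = -46.42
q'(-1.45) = 15.21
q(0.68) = 41.63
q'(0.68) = 72.00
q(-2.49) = -52.40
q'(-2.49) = -2.62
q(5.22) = 802.70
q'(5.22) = 283.88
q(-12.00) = -253.06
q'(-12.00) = 135.26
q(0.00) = 0.00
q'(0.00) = 50.91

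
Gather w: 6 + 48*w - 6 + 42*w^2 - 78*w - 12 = 42*w^2 - 30*w - 12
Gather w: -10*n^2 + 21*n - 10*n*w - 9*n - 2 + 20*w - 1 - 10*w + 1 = -10*n^2 + 12*n + w*(10 - 10*n) - 2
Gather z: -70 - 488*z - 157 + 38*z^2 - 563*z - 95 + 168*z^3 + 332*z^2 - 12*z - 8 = 168*z^3 + 370*z^2 - 1063*z - 330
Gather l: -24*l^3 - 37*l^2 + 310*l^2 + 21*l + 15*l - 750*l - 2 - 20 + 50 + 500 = -24*l^3 + 273*l^2 - 714*l + 528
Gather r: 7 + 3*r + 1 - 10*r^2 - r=-10*r^2 + 2*r + 8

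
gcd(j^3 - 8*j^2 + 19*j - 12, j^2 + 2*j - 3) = j - 1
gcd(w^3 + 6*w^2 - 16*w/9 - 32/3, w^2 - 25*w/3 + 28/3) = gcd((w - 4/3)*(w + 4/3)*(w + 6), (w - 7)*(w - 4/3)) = w - 4/3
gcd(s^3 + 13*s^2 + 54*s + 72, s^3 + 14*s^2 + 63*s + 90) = s^2 + 9*s + 18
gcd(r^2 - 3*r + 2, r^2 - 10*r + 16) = r - 2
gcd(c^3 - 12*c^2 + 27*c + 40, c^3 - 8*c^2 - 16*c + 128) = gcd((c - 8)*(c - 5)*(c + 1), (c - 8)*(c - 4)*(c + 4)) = c - 8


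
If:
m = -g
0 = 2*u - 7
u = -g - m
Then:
No Solution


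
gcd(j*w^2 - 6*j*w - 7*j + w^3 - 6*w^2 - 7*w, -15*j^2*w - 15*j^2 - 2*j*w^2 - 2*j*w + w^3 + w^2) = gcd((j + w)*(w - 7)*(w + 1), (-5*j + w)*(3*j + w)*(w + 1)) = w + 1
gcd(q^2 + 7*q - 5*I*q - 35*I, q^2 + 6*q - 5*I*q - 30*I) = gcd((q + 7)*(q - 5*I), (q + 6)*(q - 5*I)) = q - 5*I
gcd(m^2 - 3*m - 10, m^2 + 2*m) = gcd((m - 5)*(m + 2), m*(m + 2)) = m + 2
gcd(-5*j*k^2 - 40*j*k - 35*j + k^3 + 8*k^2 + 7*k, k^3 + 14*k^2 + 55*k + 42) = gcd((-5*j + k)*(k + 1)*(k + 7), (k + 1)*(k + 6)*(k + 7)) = k^2 + 8*k + 7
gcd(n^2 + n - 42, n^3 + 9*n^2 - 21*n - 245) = n + 7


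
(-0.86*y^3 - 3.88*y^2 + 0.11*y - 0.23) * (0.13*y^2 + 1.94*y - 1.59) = -0.1118*y^5 - 2.1728*y^4 - 6.1455*y^3 + 6.3527*y^2 - 0.6211*y + 0.3657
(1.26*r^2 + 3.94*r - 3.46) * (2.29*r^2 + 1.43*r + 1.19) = 2.8854*r^4 + 10.8244*r^3 - 0.789800000000001*r^2 - 0.2592*r - 4.1174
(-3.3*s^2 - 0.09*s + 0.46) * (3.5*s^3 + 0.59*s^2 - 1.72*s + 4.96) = -11.55*s^5 - 2.262*s^4 + 7.2329*s^3 - 15.9418*s^2 - 1.2376*s + 2.2816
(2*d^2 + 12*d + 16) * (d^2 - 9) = 2*d^4 + 12*d^3 - 2*d^2 - 108*d - 144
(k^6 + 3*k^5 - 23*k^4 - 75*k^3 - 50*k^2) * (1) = k^6 + 3*k^5 - 23*k^4 - 75*k^3 - 50*k^2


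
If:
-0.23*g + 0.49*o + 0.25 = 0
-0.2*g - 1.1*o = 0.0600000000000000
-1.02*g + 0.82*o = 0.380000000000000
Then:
No Solution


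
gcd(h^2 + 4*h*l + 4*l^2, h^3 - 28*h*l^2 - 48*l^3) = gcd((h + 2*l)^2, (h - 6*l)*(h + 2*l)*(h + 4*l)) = h + 2*l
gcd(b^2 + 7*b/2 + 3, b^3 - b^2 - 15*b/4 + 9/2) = b + 2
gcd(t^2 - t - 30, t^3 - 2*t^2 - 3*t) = 1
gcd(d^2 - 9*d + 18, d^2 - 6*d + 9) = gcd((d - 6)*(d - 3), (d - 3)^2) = d - 3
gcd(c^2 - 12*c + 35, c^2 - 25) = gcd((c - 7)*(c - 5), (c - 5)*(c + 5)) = c - 5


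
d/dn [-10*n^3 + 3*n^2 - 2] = 6*n*(1 - 5*n)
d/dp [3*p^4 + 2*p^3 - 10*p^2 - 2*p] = 12*p^3 + 6*p^2 - 20*p - 2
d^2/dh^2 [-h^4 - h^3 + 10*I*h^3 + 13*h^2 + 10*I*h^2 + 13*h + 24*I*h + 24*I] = -12*h^2 + h*(-6 + 60*I) + 26 + 20*I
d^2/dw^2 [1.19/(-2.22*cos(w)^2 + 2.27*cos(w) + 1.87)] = (-23.459184*(1 - cos(w)^2)^2 + 47.975088*cos(w)^3 - 37.622207*cos(w)^2 - 53.4182075*cos(w) - 7.4961075*cos(3*w) + 45.603418)/(-2.22*cos(w)^2 + 2.27*cos(w) + 1.87)^3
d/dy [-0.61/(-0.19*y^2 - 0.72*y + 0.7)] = (-0.2318*y - 0.4392)/(0.19*y^2 + 0.72*y - 0.7)^2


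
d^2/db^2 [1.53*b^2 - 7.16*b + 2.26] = 3.06000000000000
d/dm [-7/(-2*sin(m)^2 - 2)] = -14*sin(2*m)/(cos(2*m) - 3)^2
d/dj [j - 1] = 1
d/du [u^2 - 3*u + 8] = 2*u - 3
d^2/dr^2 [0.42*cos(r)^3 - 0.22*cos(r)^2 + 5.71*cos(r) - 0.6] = -6.025*cos(r) + 0.44*cos(2*r) - 0.945*cos(3*r)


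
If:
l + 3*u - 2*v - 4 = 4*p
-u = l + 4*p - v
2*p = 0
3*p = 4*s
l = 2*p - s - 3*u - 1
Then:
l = -13/4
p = 0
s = 0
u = 3/4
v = -5/2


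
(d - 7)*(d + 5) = d^2 - 2*d - 35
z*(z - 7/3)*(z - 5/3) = z^3 - 4*z^2 + 35*z/9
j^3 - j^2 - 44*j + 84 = (j - 6)*(j - 2)*(j + 7)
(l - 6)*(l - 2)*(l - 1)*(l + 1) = l^4 - 8*l^3 + 11*l^2 + 8*l - 12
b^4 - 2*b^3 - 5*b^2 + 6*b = b*(b - 3)*(b - 1)*(b + 2)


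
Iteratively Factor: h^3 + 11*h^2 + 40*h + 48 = (h + 4)*(h^2 + 7*h + 12) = (h + 4)^2*(h + 3)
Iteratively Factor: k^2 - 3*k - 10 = (k + 2)*(k - 5)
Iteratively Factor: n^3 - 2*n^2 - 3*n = (n - 3)*(n^2 + n) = n*(n - 3)*(n + 1)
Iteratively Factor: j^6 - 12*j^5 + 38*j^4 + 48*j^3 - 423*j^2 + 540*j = (j)*(j^5 - 12*j^4 + 38*j^3 + 48*j^2 - 423*j + 540) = j*(j - 5)*(j^4 - 7*j^3 + 3*j^2 + 63*j - 108) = j*(j - 5)*(j + 3)*(j^3 - 10*j^2 + 33*j - 36) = j*(j - 5)*(j - 3)*(j + 3)*(j^2 - 7*j + 12) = j*(j - 5)*(j - 4)*(j - 3)*(j + 3)*(j - 3)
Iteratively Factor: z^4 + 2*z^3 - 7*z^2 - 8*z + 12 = (z - 1)*(z^3 + 3*z^2 - 4*z - 12) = (z - 1)*(z + 2)*(z^2 + z - 6) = (z - 1)*(z + 2)*(z + 3)*(z - 2)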